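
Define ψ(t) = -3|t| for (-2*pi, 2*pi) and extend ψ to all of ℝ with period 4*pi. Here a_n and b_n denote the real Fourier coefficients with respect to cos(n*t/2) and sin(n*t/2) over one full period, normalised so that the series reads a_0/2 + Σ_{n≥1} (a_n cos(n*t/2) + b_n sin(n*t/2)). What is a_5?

a_5 = (1/(2*pi)) ∫_{-2*pi}^{2*pi} ψ(t) cos(5*t/2) dt.
ψ is even and cos(5*t/2) is even, so the integrand is even and a_5 = 1/pi ∫_0^{2*pi} ψ(t) cos(5*t/2) dt.
Integrating by parts (boundary term plus one more integral), an antiderivative of (-3*t) cos(5*t/2) is -6*t*sin(5*t/2)/5 - 12*cos(5*t/2)/25; evaluating from 0 to 2*pi: ∫_{0}^{2*pi} (-3*t) cos(5*t/2) dt = (12/25) - (-12/25) = 24/25.
Hence a_5 = (1/pi)·(24/25) = 24/(25*pi).

24/(25*pi)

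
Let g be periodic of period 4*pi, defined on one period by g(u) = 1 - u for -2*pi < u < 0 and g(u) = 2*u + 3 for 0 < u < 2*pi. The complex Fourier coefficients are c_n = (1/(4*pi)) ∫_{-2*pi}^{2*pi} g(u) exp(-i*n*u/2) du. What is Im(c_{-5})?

Since g is real-valued, Im(c_{-5}) = -(1/(4*pi)) ∫_{-2*pi}^{2*pi} g(u) sin(-5*u/2) du = b_{5}/2.
Split the integral at the breakpoints.
Integrating by parts (boundary term plus one more integral), an antiderivative of (1 - u) sin(-5*u/2) is -2*u*cos(5*u/2)/5 + 4*sin(5*u/2)/25 + 2*cos(5*u/2)/5; evaluating from -2*pi to 0: ∫_{-2*pi}^{0} (1 - u) sin(-5*u/2) du = (2/5) - (-4*pi/5 - 2/5) = 4/5 + 4*pi/5.
Integrating by parts (boundary term plus one more integral), an antiderivative of (2*u + 3) sin(-5*u/2) is 4*u*cos(5*u/2)/5 - 8*sin(5*u/2)/25 + 6*cos(5*u/2)/5; evaluating from 0 to 2*pi: ∫_{0}^{2*pi} (2*u + 3) sin(-5*u/2) du = (-8*pi/5 - 6/5) - (6/5) = -8*pi/5 - 12/5.
So ∫_{-2*pi}^{2*pi} g(u) sin(-5*u/2) du = -4*pi/5 - 8/5.
Hence Im(c_{-5}) = (-1/(4*pi))·(-4*pi/5 - 8/5) = (2 + pi)/(5*pi).

(2 + pi)/(5*pi)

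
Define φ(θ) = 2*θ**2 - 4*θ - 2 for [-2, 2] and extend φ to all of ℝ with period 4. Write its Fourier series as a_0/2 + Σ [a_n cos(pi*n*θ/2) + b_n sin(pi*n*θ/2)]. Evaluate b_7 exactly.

-16/(7*pi)

b_7 = 1/2 ∫_{-2}^{2} φ(θ) sin(7*pi*θ/2) dθ.
Integrating by parts twice (tabular method), an antiderivative of (2*θ**2 - 4*θ - 2) sin(7*pi*θ/2) is -4*θ**2*cos(7*pi*θ/2)/(7*pi) + 16*θ*sin(7*pi*θ/2)/(49*pi**2) + 8*θ*cos(7*pi*θ/2)/(7*pi) - 16*sin(7*pi*θ/2)/(49*pi**2) + 32*cos(7*pi*θ/2)/(343*pi**3) + 4*cos(7*pi*θ/2)/(7*pi); evaluating from -2 to 2: ∫_{-2}^{2} (2*θ**2 - 4*θ - 2) sin(7*pi*θ/2) dθ = (4*(-49*pi**2 - 8)/(343*pi**3)) - (-32/(343*pi**3) + 4/pi) = -32/(7*pi).
Hence b_7 = (1/2)·(-32/(7*pi)) = -16/(7*pi).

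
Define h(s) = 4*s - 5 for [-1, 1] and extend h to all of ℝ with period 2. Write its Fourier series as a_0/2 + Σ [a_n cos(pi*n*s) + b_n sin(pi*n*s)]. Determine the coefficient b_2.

-4/pi

b_2 = ∫_{-1}^{1} h(s) sin(2*pi*s) ds.
Integrating by parts (boundary term plus one more integral), an antiderivative of (4*s - 5) sin(2*pi*s) is -2*s*cos(2*pi*s)/pi + sin(2*pi*s)/pi**2 + 5*cos(2*pi*s)/(2*pi); evaluating from -1 to 1: ∫_{-1}^{1} (4*s - 5) sin(2*pi*s) ds = (1/(2*pi)) - (9/(2*pi)) = -4/pi.
Hence b_2 = -4/pi.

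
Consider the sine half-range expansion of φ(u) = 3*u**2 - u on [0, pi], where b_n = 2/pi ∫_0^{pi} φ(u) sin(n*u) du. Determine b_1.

-24/pi - 2 + 6*pi

b_1 = 2/pi ∫_0^{pi} (3*u**2 - u) sin(u) du.
Integrating by parts twice (tabular method), an antiderivative of (3*u**2 - u) sin(u) is -3*u**2*cos(u) + 6*u*sin(u) + u*cos(u) - sin(u) + 6*cos(u); evaluating from 0 to pi: ∫_{0}^{pi} (3*u**2 - u) sin(u) du = (-6 - pi + 3*pi**2) - (6) = -12 - pi + 3*pi**2.
Hence b_1 = (2/pi)·(-12 - pi + 3*pi**2) = -24/pi - 2 + 6*pi.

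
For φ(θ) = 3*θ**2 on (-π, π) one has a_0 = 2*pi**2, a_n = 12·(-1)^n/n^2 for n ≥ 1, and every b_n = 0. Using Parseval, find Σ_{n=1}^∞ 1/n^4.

pi**4/90

Parseval: a_0^2/2 + Σ a_n^2 = (1/π) ∫_{-π}^{π} φ(θ)^2 dθ = 18*pi**4/5.
Subtract a_0^2/2 = 2*pi**4: Σ a_n^2 = 8*pi**4/5.
Since a_n^2 = 144/n^4, Σ 1/n^4 = pi**4/90.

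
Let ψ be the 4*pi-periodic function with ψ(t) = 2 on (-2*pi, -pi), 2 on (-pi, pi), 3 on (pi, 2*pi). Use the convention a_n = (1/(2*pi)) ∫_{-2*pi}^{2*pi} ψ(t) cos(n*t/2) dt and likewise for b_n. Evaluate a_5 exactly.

-1/(5*pi)

a_5 = (1/(2*pi)) ∫_{-2*pi}^{2*pi} ψ(t) cos(5*t/2) dt.
Split the integral at the breakpoints.
Directly, an antiderivative of (2) cos(5*t/2) is 4*sin(5*t/2)/5; evaluating from -2*pi to -pi: ∫_{-2*pi}^{-pi} (2) cos(5*t/2) dt = (-4/5) - (0) = -4/5.
Directly, an antiderivative of (2) cos(5*t/2) is 4*sin(5*t/2)/5; evaluating from -pi to pi: ∫_{-pi}^{pi} (2) cos(5*t/2) dt = (4/5) - (-4/5) = 8/5.
Directly, an antiderivative of (3) cos(5*t/2) is 6*sin(5*t/2)/5; evaluating from pi to 2*pi: ∫_{pi}^{2*pi} (3) cos(5*t/2) dt = (0) - (6/5) = -6/5.
Summing the pieces and multiplying by (1/(2*pi)) gives a_5 = -1/(5*pi).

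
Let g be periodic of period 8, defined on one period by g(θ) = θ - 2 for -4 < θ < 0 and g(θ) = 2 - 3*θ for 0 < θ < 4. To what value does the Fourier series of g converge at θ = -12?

θ = -12 differs from θ = 4 by -2 full period(s), and the series is 8-periodic.
At θ = 4 the one-sided limits are g(4^-) = -10 and g(4^+) = -6.
By Dirichlet's theorem the series converges to their average, [(-10) + (-6)]/2 = -8.

-8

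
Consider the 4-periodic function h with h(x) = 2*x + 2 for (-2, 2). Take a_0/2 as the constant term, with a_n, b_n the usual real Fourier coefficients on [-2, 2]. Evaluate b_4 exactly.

-2/pi

b_4 = 1/2 ∫_{-2}^{2} h(x) sin(2*pi*x) dx.
Integrating by parts (boundary term plus one more integral), an antiderivative of (2*x + 2) sin(2*pi*x) is -x*cos(2*pi*x)/pi + sin(2*pi*x)/(2*pi**2) - cos(2*pi*x)/pi; evaluating from -2 to 2: ∫_{-2}^{2} (2*x + 2) sin(2*pi*x) dx = (-3/pi) - (1/pi) = -4/pi.
Hence b_4 = (1/2)·(-4/pi) = -2/pi.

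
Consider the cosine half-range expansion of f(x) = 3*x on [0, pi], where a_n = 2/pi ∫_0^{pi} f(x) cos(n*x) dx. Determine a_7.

a_7 = 2/pi ∫_0^{pi} (3*x) cos(7*x) dx.
Integrating by parts (boundary term plus one more integral), an antiderivative of (3*x) cos(7*x) is 3*x*sin(7*x)/7 + 3*cos(7*x)/49; evaluating from 0 to pi: ∫_{0}^{pi} (3*x) cos(7*x) dx = (-3/49) - (3/49) = -6/49.
Hence a_7 = (2/pi)·(-6/49) = -12/(49*pi).

-12/(49*pi)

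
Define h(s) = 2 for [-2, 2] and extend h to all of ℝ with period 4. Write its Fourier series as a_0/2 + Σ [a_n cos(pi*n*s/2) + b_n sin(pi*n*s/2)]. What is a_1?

0

a_1 = 1/2 ∫_{-2}^{2} h(s) cos(pi*s/2) ds.
h is even and cos(pi*s/2) is even, so the integrand is even and a_1 = ∫_0^{2} h(s) cos(pi*s/2) ds.
Directly, an antiderivative of (2) cos(pi*s/2) is 4*sin(pi*s/2)/pi; evaluating from 0 to 2: ∫_{0}^{2} (2) cos(pi*s/2) ds = (0) - (0) = 0.
Hence a_1 = 0.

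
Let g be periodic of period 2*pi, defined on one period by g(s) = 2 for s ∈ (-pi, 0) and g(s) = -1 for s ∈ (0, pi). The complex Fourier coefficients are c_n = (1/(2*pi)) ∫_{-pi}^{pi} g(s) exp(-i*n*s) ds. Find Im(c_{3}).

1/pi

Since g is real-valued, Im(c_{3}) = -(1/(2*pi)) ∫_{-pi}^{pi} g(s) sin(3*s) ds = -b_{3}/2.
Split the integral at the breakpoints.
Directly, an antiderivative of (2) sin(3*s) is -2*cos(3*s)/3; evaluating from -pi to 0: ∫_{-pi}^{0} (2) sin(3*s) ds = (-2/3) - (2/3) = -4/3.
Directly, an antiderivative of (-1) sin(3*s) is cos(3*s)/3; evaluating from 0 to pi: ∫_{0}^{pi} (-1) sin(3*s) ds = (-1/3) - (1/3) = -2/3.
So ∫_{-pi}^{pi} g(s) sin(3*s) ds = -2.
Hence Im(c_{3}) = (-1/(2*pi))·(-2) = 1/pi.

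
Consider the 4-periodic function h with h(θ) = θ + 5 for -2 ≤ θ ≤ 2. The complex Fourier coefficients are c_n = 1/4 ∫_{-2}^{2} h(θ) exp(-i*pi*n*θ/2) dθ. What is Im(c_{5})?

-2/(5*pi)

Since h is real-valued, Im(c_{5}) = -1/4 ∫_{-2}^{2} h(θ) sin(5*pi*θ/2) dθ = -b_{5}/2.
Integrating by parts (boundary term plus one more integral), an antiderivative of (θ + 5) sin(5*pi*θ/2) is -2*θ*cos(5*pi*θ/2)/(5*pi) + 4*sin(5*pi*θ/2)/(25*pi**2) - 2*cos(5*pi*θ/2)/pi; evaluating from -2 to 2: ∫_{-2}^{2} (θ + 5) sin(5*pi*θ/2) dθ = (14/(5*pi)) - (6/(5*pi)) = 8/(5*pi).
Hence Im(c_{5}) = (-1/4)·(8/(5*pi)) = -2/(5*pi).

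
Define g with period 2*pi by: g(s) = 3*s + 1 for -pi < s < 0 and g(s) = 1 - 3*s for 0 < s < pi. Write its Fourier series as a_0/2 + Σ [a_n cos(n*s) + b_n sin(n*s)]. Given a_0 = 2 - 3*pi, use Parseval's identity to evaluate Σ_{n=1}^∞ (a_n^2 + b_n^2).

3*pi**2/2

Parseval: a_0^2/2 + Σ_{n≥1} (a_n^2+b_n^2) = 1/pi ∫_{-pi}^{pi} g(s)^2 ds = -6*pi + 2 + 6*pi**2.
Subtract a_0^2/2 = (2 - 3*pi)**2/2: Σ (a_n^2+b_n^2) = 3*pi**2/2.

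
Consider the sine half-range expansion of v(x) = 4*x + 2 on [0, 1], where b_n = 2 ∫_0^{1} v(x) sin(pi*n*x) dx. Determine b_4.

b_4 = 2 ∫_0^{1} (4*x + 2) sin(4*pi*x) dx.
Integrating by parts (boundary term plus one more integral), an antiderivative of (4*x + 2) sin(4*pi*x) is -x*cos(4*pi*x)/pi + sin(4*pi*x)/(4*pi**2) - cos(4*pi*x)/(2*pi); evaluating from 0 to 1: ∫_{0}^{1} (4*x + 2) sin(4*pi*x) dx = (-3/(2*pi)) - (-1/(2*pi)) = -1/pi.
Hence b_4 = 2·(-1/pi) = -2/pi.

-2/pi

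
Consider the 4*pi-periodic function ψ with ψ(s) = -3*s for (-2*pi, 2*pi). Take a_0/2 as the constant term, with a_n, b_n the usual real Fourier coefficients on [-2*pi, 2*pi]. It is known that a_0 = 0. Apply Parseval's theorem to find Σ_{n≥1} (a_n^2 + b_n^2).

Parseval: a_0^2/2 + Σ_{n≥1} (a_n^2+b_n^2) = (1/(2*pi)) ∫_{-2*pi}^{2*pi} ψ(s)^2 ds = 24*pi**2.
Subtract a_0^2/2 = 0: Σ (a_n^2+b_n^2) = 24*pi**2.

24*pi**2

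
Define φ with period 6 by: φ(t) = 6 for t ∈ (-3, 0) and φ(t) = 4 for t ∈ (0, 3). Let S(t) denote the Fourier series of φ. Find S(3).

At t = 3 the one-sided limits are φ(3^-) = 4 and φ(3^+) = 6.
By Dirichlet's theorem the series converges to their average, [(4) + (6)]/2 = 5.

5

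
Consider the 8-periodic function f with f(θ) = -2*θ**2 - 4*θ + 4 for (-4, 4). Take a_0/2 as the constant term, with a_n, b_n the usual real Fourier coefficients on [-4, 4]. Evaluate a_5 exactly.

128/(25*pi**2)

a_5 = 1/4 ∫_{-4}^{4} f(θ) cos(5*pi*θ/4) dθ.
Integrating by parts twice (tabular method), an antiderivative of (-2*θ**2 - 4*θ + 4) cos(5*pi*θ/4) is -8*θ**2*sin(5*pi*θ/4)/(5*pi) - 16*θ*sin(5*pi*θ/4)/(5*pi) - 64*θ*cos(5*pi*θ/4)/(25*pi**2) + 256*sin(5*pi*θ/4)/(125*pi**3) + 16*sin(5*pi*θ/4)/(5*pi) - 64*cos(5*pi*θ/4)/(25*pi**2); evaluating from -4 to 4: ∫_{-4}^{4} (-2*θ**2 - 4*θ + 4) cos(5*pi*θ/4) dθ = (64/(5*pi**2)) - (-192/(25*pi**2)) = 512/(25*pi**2).
Hence a_5 = (1/4)·(512/(25*pi**2)) = 128/(25*pi**2).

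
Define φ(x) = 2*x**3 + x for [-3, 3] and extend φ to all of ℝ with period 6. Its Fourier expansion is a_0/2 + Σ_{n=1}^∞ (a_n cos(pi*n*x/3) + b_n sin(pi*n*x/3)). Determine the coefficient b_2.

b_2 = 1/3 ∫_{-3}^{3} φ(x) sin(2*pi*x/3) dx.
φ is odd and sin(2*pi*x/3) is odd, so the integrand is even and b_2 = 2/3 ∫_0^{3} φ(x) sin(2*pi*x/3) dx.
Integrating by parts three times (tabular method), an antiderivative of (2*x**3 + x) sin(2*pi*x/3) is -3*x**3*cos(2*pi*x/3)/pi + 27*x**2*sin(2*pi*x/3)/(2*pi**2) - 3*x*cos(2*pi*x/3)/(2*pi) + 81*x*cos(2*pi*x/3)/(2*pi**3) - 243*sin(2*pi*x/3)/(4*pi**4) + 9*sin(2*pi*x/3)/(4*pi**2); evaluating from 0 to 3: ∫_{0}^{3} (2*x**3 + x) sin(2*pi*x/3) dx = (9*(27 - 19*pi**2)/(2*pi**3)) - (0) = 9*(27 - 19*pi**2)/(2*pi**3).
Hence b_2 = (2/3)·(9*(27 - 19*pi**2)/(2*pi**3)) = -57/pi + 81/pi**3.

-57/pi + 81/pi**3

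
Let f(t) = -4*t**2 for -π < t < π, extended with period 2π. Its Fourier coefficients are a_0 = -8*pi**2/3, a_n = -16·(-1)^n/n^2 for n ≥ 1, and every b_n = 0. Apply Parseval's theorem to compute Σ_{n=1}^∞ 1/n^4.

pi**4/90

Parseval: a_0^2/2 + Σ a_n^2 = (1/π) ∫_{-π}^{π} f(t)^2 dt = 32*pi**4/5.
Subtract a_0^2/2 = 32*pi**4/9: Σ a_n^2 = 128*pi**4/45.
Since a_n^2 = 256/n^4, Σ 1/n^4 = pi**4/90.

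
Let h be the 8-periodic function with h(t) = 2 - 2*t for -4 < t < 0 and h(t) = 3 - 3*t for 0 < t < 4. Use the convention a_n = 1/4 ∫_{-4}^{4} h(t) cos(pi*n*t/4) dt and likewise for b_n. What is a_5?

a_5 = 1/4 ∫_{-4}^{4} h(t) cos(5*pi*t/4) dt.
Split the integral at the breakpoints.
Integrating by parts (boundary term plus one more integral), an antiderivative of (2 - 2*t) cos(5*pi*t/4) is -8*t*sin(5*pi*t/4)/(5*pi) + 8*sin(5*pi*t/4)/(5*pi) - 32*cos(5*pi*t/4)/(25*pi**2); evaluating from -4 to 0: ∫_{-4}^{0} (2 - 2*t) cos(5*pi*t/4) dt = (-32/(25*pi**2)) - (32/(25*pi**2)) = -64/(25*pi**2).
Integrating by parts (boundary term plus one more integral), an antiderivative of (3 - 3*t) cos(5*pi*t/4) is -12*t*sin(5*pi*t/4)/(5*pi) + 12*sin(5*pi*t/4)/(5*pi) - 48*cos(5*pi*t/4)/(25*pi**2); evaluating from 0 to 4: ∫_{0}^{4} (3 - 3*t) cos(5*pi*t/4) dt = (48/(25*pi**2)) - (-48/(25*pi**2)) = 96/(25*pi**2).
Summing the pieces and multiplying by (1/4) gives a_5 = 8/(25*pi**2).

8/(25*pi**2)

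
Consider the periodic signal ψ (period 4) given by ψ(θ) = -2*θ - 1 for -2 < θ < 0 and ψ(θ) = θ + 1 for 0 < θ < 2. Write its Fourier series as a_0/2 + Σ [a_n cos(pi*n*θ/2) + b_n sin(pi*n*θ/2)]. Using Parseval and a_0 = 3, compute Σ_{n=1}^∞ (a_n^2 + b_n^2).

Parseval: a_0^2/2 + Σ_{n≥1} (a_n^2+b_n^2) = 1/2 ∫_{-2}^{2} ψ(θ)^2 dθ = 20/3.
Subtract a_0^2/2 = 9/2: Σ (a_n^2+b_n^2) = 13/6.

13/6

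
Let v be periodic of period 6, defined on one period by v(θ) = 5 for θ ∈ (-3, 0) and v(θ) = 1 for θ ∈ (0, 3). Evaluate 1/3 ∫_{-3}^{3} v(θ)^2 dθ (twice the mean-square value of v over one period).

1/3 ∫_{-3}^{3} v(θ)^2 dθ = 1/3 · (78) = 26.

26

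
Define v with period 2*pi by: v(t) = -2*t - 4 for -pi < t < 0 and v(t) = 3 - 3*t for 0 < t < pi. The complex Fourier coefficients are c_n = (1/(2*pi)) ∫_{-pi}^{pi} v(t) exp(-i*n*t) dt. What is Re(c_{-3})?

1/(9*pi)

Since v is real-valued, Re(c_{-3}) = (1/(2*pi)) ∫_{-pi}^{pi} v(t) cos(-3*t) dt = a_{3}/2.
Split the integral at the breakpoints.
Integrating by parts (boundary term plus one more integral), an antiderivative of (-2*t - 4) cos(-3*t) is -2*t*sin(3*t)/3 - 4*sin(3*t)/3 - 2*cos(3*t)/9; evaluating from -pi to 0: ∫_{-pi}^{0} (-2*t - 4) cos(-3*t) dt = (-2/9) - (2/9) = -4/9.
Integrating by parts (boundary term plus one more integral), an antiderivative of (3 - 3*t) cos(-3*t) is -t*sin(3*t) + sin(3*t) - cos(3*t)/3; evaluating from 0 to pi: ∫_{0}^{pi} (3 - 3*t) cos(-3*t) dt = (1/3) - (-1/3) = 2/3.
So ∫_{-pi}^{pi} v(t) cos(-3*t) dt = 2/9.
Hence Re(c_{-3}) = (1/(2*pi))·(2/9) = 1/(9*pi).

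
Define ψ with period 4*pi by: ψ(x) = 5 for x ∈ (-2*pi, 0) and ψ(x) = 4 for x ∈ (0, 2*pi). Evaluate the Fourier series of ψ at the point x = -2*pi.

At x = -2*pi the one-sided limits are ψ(-2*pi^-) = 4 and ψ(-2*pi^+) = 5.
By Dirichlet's theorem the series converges to their average, [(4) + (5)]/2 = 9/2.

9/2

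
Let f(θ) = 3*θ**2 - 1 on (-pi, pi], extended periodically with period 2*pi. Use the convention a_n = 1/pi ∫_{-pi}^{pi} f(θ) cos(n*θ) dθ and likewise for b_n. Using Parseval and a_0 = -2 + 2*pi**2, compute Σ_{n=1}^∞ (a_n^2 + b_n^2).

8*pi**4/5

Parseval: a_0^2/2 + Σ_{n≥1} (a_n^2+b_n^2) = 1/pi ∫_{-pi}^{pi} f(θ)^2 dθ = -4*pi**2 + 2 + 18*pi**4/5.
Subtract a_0^2/2 = 2*(1 - pi**2)**2: Σ (a_n^2+b_n^2) = 8*pi**4/5.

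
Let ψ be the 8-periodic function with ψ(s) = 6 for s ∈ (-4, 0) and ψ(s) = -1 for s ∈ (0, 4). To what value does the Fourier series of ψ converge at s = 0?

5/2

At s = 0 the one-sided limits are ψ(0^-) = 6 and ψ(0^+) = -1.
By Dirichlet's theorem the series converges to their average, [(6) + (-1)]/2 = 5/2.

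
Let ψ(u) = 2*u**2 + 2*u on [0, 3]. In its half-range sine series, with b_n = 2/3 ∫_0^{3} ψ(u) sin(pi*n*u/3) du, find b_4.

-12/pi

b_4 = 2/3 ∫_0^{3} (2*u**2 + 2*u) sin(4*pi*u/3) du.
Integrating by parts twice (tabular method), an antiderivative of (2*u**2 + 2*u) sin(4*pi*u/3) is -3*u**2*cos(4*pi*u/3)/(2*pi) + 9*u*sin(4*pi*u/3)/(4*pi**2) - 3*u*cos(4*pi*u/3)/(2*pi) + 9*sin(4*pi*u/3)/(8*pi**2) + 27*cos(4*pi*u/3)/(16*pi**3); evaluating from 0 to 3: ∫_{0}^{3} (2*u**2 + 2*u) sin(4*pi*u/3) du = (-18/pi + 27/(16*pi**3)) - (27/(16*pi**3)) = -18/pi.
Hence b_4 = (2/3)·(-18/pi) = -12/pi.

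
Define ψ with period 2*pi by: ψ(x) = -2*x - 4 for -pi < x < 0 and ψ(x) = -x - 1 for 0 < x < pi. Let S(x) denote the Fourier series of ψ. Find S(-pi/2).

ψ is continuous at x = -pi/2 with value -4 + pi, so the series converges to -4 + pi there.

-4 + pi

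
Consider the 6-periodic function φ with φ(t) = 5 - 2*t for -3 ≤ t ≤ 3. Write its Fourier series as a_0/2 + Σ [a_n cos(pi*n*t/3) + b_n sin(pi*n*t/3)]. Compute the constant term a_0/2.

a_0 = 1/3 ∫_{-3}^{3} φ(t) dt = 1/3 · (30) = 10.
So the constant term a_0/2 = 5.

5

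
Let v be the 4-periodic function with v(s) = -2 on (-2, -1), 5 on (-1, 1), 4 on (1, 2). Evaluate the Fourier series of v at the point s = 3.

s = 3 differs from s = -1 by 1 full period(s), and the series is 4-periodic.
At s = -1 the one-sided limits are v(-1^-) = -2 and v(-1^+) = 5.
By Dirichlet's theorem the series converges to their average, [(-2) + (5)]/2 = 3/2.

3/2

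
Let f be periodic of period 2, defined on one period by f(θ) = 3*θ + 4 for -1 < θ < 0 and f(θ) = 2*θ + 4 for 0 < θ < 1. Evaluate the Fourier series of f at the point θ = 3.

θ = 3 differs from θ = 1 by 1 full period(s), and the series is 2-periodic.
At θ = 1 the one-sided limits are f(1^-) = 6 and f(1^+) = 1.
By Dirichlet's theorem the series converges to their average, [(6) + (1)]/2 = 7/2.

7/2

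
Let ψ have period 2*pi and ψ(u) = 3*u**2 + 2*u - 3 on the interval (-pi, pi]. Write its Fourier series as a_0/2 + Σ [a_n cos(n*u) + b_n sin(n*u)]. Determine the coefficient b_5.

b_5 = 1/pi ∫_{-pi}^{pi} ψ(u) sin(5*u) du.
Integrating by parts twice (tabular method), an antiderivative of (3*u**2 + 2*u - 3) sin(5*u) is -3*u**2*cos(5*u)/5 + 6*u*sin(5*u)/25 - 2*u*cos(5*u)/5 + 2*sin(5*u)/25 + 81*cos(5*u)/125; evaluating from -pi to pi: ∫_{-pi}^{pi} (3*u**2 + 2*u - 3) sin(5*u) du = (-81/125 + 2*pi/5 + 3*pi**2/5) - (-2*pi/5 - 81/125 + 3*pi**2/5) = 4*pi/5.
Hence b_5 = (1/pi)·(4*pi/5) = 4/5.

4/5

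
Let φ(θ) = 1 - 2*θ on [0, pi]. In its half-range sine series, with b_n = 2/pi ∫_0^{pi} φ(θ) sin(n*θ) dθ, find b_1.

b_1 = 2/pi ∫_0^{pi} (1 - 2*θ) sin(θ) dθ.
Integrating by parts (boundary term plus one more integral), an antiderivative of (1 - 2*θ) sin(θ) is 2*θ*cos(θ) - 2*sin(θ) - cos(θ); evaluating from 0 to pi: ∫_{0}^{pi} (1 - 2*θ) sin(θ) dθ = (1 - 2*pi) - (-1) = 2 - 2*pi.
Hence b_1 = (2/pi)·(2 - 2*pi) = -4 + 4/pi.

-4 + 4/pi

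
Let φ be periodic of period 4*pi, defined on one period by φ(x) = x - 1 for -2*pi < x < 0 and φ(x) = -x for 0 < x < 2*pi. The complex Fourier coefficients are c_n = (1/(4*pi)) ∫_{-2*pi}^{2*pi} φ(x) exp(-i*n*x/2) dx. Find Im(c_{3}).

-1/(3*pi)

Since φ is real-valued, Im(c_{3}) = -(1/(4*pi)) ∫_{-2*pi}^{2*pi} φ(x) sin(3*x/2) dx = -b_{3}/2.
Split the integral at the breakpoints.
Integrating by parts (boundary term plus one more integral), an antiderivative of (x - 1) sin(3*x/2) is -2*x*cos(3*x/2)/3 + 4*sin(3*x/2)/9 + 2*cos(3*x/2)/3; evaluating from -2*pi to 0: ∫_{-2*pi}^{0} (x - 1) sin(3*x/2) dx = (2/3) - (-4*pi/3 - 2/3) = 4/3 + 4*pi/3.
Integrating by parts (boundary term plus one more integral), an antiderivative of (-x) sin(3*x/2) is 2*x*cos(3*x/2)/3 - 4*sin(3*x/2)/9; evaluating from 0 to 2*pi: ∫_{0}^{2*pi} (-x) sin(3*x/2) dx = (-4*pi/3) - (0) = -4*pi/3.
So ∫_{-2*pi}^{2*pi} φ(x) sin(3*x/2) dx = 4/3.
Hence Im(c_{3}) = (-1/(4*pi))·(4/3) = -1/(3*pi).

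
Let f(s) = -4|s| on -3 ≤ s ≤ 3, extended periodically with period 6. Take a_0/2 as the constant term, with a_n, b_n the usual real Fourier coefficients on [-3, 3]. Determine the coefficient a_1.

48/pi**2

a_1 = 1/3 ∫_{-3}^{3} f(s) cos(pi*s/3) ds.
f is even and cos(pi*s/3) is even, so the integrand is even and a_1 = 2/3 ∫_0^{3} f(s) cos(pi*s/3) ds.
Integrating by parts (boundary term plus one more integral), an antiderivative of (-4*s) cos(pi*s/3) is -12*s*sin(pi*s/3)/pi - 36*cos(pi*s/3)/pi**2; evaluating from 0 to 3: ∫_{0}^{3} (-4*s) cos(pi*s/3) ds = (36/pi**2) - (-36/pi**2) = 72/pi**2.
Hence a_1 = (2/3)·(72/pi**2) = 48/pi**2.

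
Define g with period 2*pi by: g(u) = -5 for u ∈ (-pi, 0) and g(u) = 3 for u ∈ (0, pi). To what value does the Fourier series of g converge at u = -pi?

u = -pi differs from u = pi by -1 full period(s), and the series is 2*pi-periodic.
At u = pi the one-sided limits are g(pi^-) = 3 and g(pi^+) = -5.
By Dirichlet's theorem the series converges to their average, [(3) + (-5)]/2 = -1.

-1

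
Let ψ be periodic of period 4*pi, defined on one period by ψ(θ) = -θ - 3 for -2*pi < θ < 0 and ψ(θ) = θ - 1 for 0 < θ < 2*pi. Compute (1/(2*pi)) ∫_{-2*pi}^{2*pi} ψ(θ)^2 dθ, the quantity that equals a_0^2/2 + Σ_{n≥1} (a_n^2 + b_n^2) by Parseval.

(1/(2*pi)) ∫_{-2*pi}^{2*pi} ψ(θ)^2 dθ = (1/(2*pi)) · (4*pi*(-12*pi + 15 + 4*pi**2)/3) = -8*pi + 10 + 8*pi**2/3.

-8*pi + 10 + 8*pi**2/3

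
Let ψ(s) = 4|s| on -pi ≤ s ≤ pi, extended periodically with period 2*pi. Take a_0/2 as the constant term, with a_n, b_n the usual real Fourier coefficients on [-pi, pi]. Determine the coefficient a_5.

-16/(25*pi)

a_5 = 1/pi ∫_{-pi}^{pi} ψ(s) cos(5*s) ds.
ψ is even and cos(5*s) is even, so the integrand is even and a_5 = 2/pi ∫_0^{pi} ψ(s) cos(5*s) ds.
Integrating by parts (boundary term plus one more integral), an antiderivative of (4*s) cos(5*s) is 4*s*sin(5*s)/5 + 4*cos(5*s)/25; evaluating from 0 to pi: ∫_{0}^{pi} (4*s) cos(5*s) ds = (-4/25) - (4/25) = -8/25.
Hence a_5 = (2/pi)·(-8/25) = -16/(25*pi).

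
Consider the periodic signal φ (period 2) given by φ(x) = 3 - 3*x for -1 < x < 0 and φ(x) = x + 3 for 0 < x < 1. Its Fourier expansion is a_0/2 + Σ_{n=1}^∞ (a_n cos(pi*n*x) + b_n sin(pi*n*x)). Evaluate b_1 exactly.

-2/pi

b_1 = ∫_{-1}^{1} φ(x) sin(pi*x) dx.
Split the integral at the breakpoints.
Integrating by parts (boundary term plus one more integral), an antiderivative of (3 - 3*x) sin(pi*x) is 3*x*cos(pi*x)/pi - 3*sin(pi*x)/pi**2 - 3*cos(pi*x)/pi; evaluating from -1 to 0: ∫_{-1}^{0} (3 - 3*x) sin(pi*x) dx = (-3/pi) - (6/pi) = -9/pi.
Integrating by parts (boundary term plus one more integral), an antiderivative of (x + 3) sin(pi*x) is -x*cos(pi*x)/pi + sin(pi*x)/pi**2 - 3*cos(pi*x)/pi; evaluating from 0 to 1: ∫_{0}^{1} (x + 3) sin(pi*x) dx = (4/pi) - (-3/pi) = 7/pi.
Summing the pieces gives b_1 = -2/pi.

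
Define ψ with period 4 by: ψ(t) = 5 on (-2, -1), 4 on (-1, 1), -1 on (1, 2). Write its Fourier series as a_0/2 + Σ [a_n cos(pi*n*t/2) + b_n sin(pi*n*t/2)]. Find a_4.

a_4 = 1/2 ∫_{-2}^{2} ψ(t) cos(2*pi*t) dt.
Split the integral at the breakpoints.
Directly, an antiderivative of (5) cos(2*pi*t) is 5*sin(2*pi*t)/(2*pi); evaluating from -2 to -1: ∫_{-2}^{-1} (5) cos(2*pi*t) dt = (0) - (0) = 0.
Directly, an antiderivative of (4) cos(2*pi*t) is 2*sin(2*pi*t)/pi; evaluating from -1 to 1: ∫_{-1}^{1} (4) cos(2*pi*t) dt = (0) - (0) = 0.
Directly, an antiderivative of (-1) cos(2*pi*t) is -sin(2*pi*t)/(2*pi); evaluating from 1 to 2: ∫_{1}^{2} (-1) cos(2*pi*t) dt = (0) - (0) = 0.
Summing the pieces and multiplying by (1/2) gives a_4 = 0.

0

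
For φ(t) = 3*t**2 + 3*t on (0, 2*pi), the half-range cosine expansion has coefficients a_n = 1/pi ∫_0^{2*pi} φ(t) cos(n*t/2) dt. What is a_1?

-48 - 24/pi

a_1 = 1/pi ∫_0^{2*pi} (3*t**2 + 3*t) cos(t/2) dt.
Integrating by parts twice (tabular method), an antiderivative of (3*t**2 + 3*t) cos(t/2) is 6*t**2*sin(t/2) + 6*t*sin(t/2) + 24*t*cos(t/2) - 48*sin(t/2) + 12*cos(t/2); evaluating from 0 to 2*pi: ∫_{0}^{2*pi} (3*t**2 + 3*t) cos(t/2) dt = (-48*pi - 12) - (12) = -48*pi - 24.
Hence a_1 = (1/pi)·(-48*pi - 24) = -48 - 24/pi.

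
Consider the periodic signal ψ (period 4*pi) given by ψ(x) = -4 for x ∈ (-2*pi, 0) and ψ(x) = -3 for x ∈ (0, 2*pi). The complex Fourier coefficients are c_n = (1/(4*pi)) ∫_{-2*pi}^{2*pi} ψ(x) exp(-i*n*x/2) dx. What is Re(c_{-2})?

Since ψ is real-valued, Re(c_{-2}) = (1/(4*pi)) ∫_{-2*pi}^{2*pi} ψ(x) cos(-x) dx = a_{2}/2.
Split the integral at the breakpoints.
Directly, an antiderivative of (-4) cos(-x) is -4*sin(x); evaluating from -2*pi to 0: ∫_{-2*pi}^{0} (-4) cos(-x) dx = (0) - (0) = 0.
Directly, an antiderivative of (-3) cos(-x) is -3*sin(x); evaluating from 0 to 2*pi: ∫_{0}^{2*pi} (-3) cos(-x) dx = (0) - (0) = 0.
So ∫_{-2*pi}^{2*pi} ψ(x) cos(-x) dx = 0.
Hence Re(c_{-2}) = (1/(4*pi))·(0) = 0.

0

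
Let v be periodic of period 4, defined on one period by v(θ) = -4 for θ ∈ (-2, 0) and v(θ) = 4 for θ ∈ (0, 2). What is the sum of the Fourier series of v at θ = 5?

4

θ = 5 differs from θ = 1 by 1 full period(s), and the series is 4-periodic.
v is continuous at θ = 1 with value 4, so the series converges to 4 there.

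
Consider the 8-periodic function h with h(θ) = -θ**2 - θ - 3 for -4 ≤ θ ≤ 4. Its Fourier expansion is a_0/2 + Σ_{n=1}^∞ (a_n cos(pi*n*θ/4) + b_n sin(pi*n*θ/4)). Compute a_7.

64/(49*pi**2)

a_7 = 1/4 ∫_{-4}^{4} h(θ) cos(7*pi*θ/4) dθ.
Integrating by parts twice (tabular method), an antiderivative of (-θ**2 - θ - 3) cos(7*pi*θ/4) is -4*θ**2*sin(7*pi*θ/4)/(7*pi) - 4*θ*sin(7*pi*θ/4)/(7*pi) - 32*θ*cos(7*pi*θ/4)/(49*pi**2) - 12*sin(7*pi*θ/4)/(7*pi) + 128*sin(7*pi*θ/4)/(343*pi**3) - 16*cos(7*pi*θ/4)/(49*pi**2); evaluating from -4 to 4: ∫_{-4}^{4} (-θ**2 - θ - 3) cos(7*pi*θ/4) dθ = (144/(49*pi**2)) - (-16/(7*pi**2)) = 256/(49*pi**2).
Hence a_7 = (1/4)·(256/(49*pi**2)) = 64/(49*pi**2).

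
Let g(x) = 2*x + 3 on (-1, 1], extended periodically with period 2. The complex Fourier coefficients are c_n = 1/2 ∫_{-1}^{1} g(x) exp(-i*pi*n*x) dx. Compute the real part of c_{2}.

0

Since g is real-valued, Re(c_{2}) = 1/2 ∫_{-1}^{1} g(x) cos(2*pi*x) dx = a_{2}/2.
Integrating by parts (boundary term plus one more integral), an antiderivative of (2*x + 3) cos(2*pi*x) is x*sin(2*pi*x)/pi + 3*sin(2*pi*x)/(2*pi) + cos(2*pi*x)/(2*pi**2); evaluating from -1 to 1: ∫_{-1}^{1} (2*x + 3) cos(2*pi*x) dx = (1/(2*pi**2)) - (1/(2*pi**2)) = 0.
Hence Re(c_{2}) = (1/2)·(0) = 0.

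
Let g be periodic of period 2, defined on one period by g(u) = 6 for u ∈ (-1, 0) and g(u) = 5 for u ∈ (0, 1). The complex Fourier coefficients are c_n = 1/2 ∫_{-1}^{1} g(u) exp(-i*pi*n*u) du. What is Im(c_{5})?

Since g is real-valued, Im(c_{5}) = -1/2 ∫_{-1}^{1} g(u) sin(5*pi*u) du = -b_{5}/2.
Split the integral at the breakpoints.
Directly, an antiderivative of (6) sin(5*pi*u) is -6*cos(5*pi*u)/(5*pi); evaluating from -1 to 0: ∫_{-1}^{0} (6) sin(5*pi*u) du = (-6/(5*pi)) - (6/(5*pi)) = -12/(5*pi).
Directly, an antiderivative of (5) sin(5*pi*u) is -cos(5*pi*u)/pi; evaluating from 0 to 1: ∫_{0}^{1} (5) sin(5*pi*u) du = (1/pi) - (-1/pi) = 2/pi.
So ∫_{-1}^{1} g(u) sin(5*pi*u) du = -2/(5*pi).
Hence Im(c_{5}) = (-1/2)·(-2/(5*pi)) = 1/(5*pi).

1/(5*pi)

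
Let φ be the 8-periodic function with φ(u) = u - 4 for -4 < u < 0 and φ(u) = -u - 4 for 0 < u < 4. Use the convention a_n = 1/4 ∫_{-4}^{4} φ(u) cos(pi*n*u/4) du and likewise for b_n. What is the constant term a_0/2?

-6

a_0 = 1/4 ∫_{-4}^{4} φ(u) du = 1/4 · (-48) = -12.
So the constant term a_0/2 = -6.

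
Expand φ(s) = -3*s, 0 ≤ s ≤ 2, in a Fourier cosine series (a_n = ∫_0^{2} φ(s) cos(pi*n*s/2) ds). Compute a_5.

24/(25*pi**2)

a_5 = ∫_0^{2} (-3*s) cos(5*pi*s/2) ds.
Integrating by parts (boundary term plus one more integral), an antiderivative of (-3*s) cos(5*pi*s/2) is -6*s*sin(5*pi*s/2)/(5*pi) - 12*cos(5*pi*s/2)/(25*pi**2); evaluating from 0 to 2: ∫_{0}^{2} (-3*s) cos(5*pi*s/2) ds = (12/(25*pi**2)) - (-12/(25*pi**2)) = 24/(25*pi**2).
Hence a_5 = 24/(25*pi**2).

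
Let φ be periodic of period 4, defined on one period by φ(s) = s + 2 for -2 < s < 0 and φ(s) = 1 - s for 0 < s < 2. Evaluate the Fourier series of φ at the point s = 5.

0

s = 5 differs from s = 1 by 1 full period(s), and the series is 4-periodic.
φ is continuous at s = 1 with value 0, so the series converges to 0 there.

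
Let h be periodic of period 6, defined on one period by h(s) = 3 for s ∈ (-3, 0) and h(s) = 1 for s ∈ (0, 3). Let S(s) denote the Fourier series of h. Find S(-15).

s = -15 differs from s = -3 by -2 full period(s), and the series is 6-periodic.
At s = -3 the one-sided limits are h(-3^-) = 1 and h(-3^+) = 3.
By Dirichlet's theorem the series converges to their average, [(1) + (3)]/2 = 2.

2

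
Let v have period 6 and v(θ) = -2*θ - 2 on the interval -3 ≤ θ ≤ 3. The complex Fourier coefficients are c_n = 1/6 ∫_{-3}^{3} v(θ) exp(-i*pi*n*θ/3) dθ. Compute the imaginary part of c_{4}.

-3/(2*pi)

Since v is real-valued, Im(c_{4}) = -1/6 ∫_{-3}^{3} v(θ) sin(4*pi*θ/3) dθ = -b_{4}/2.
Integrating by parts (boundary term plus one more integral), an antiderivative of (-2*θ - 2) sin(4*pi*θ/3) is 3*θ*cos(4*pi*θ/3)/(2*pi) - 9*sin(4*pi*θ/3)/(8*pi**2) + 3*cos(4*pi*θ/3)/(2*pi); evaluating from -3 to 3: ∫_{-3}^{3} (-2*θ - 2) sin(4*pi*θ/3) dθ = (6/pi) - (-3/pi) = 9/pi.
Hence Im(c_{4}) = (-1/6)·(9/pi) = -3/(2*pi).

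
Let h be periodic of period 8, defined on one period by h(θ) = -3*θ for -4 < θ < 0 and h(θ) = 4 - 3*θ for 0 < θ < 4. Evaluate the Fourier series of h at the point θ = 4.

At θ = 4 the one-sided limits are h(4^-) = -8 and h(4^+) = 12.
By Dirichlet's theorem the series converges to their average, [(-8) + (12)]/2 = 2.

2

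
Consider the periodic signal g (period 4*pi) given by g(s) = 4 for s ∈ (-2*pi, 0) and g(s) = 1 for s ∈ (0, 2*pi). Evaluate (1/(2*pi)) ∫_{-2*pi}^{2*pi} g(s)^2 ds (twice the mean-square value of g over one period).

(1/(2*pi)) ∫_{-2*pi}^{2*pi} g(s)^2 ds = (1/(2*pi)) · (34*pi) = 17.

17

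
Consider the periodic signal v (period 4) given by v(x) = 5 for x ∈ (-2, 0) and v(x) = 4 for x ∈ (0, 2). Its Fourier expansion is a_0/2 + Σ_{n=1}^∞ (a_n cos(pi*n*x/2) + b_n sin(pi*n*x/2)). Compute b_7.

-2/(7*pi)

b_7 = 1/2 ∫_{-2}^{2} v(x) sin(7*pi*x/2) dx.
Split the integral at the breakpoints.
Directly, an antiderivative of (5) sin(7*pi*x/2) is -10*cos(7*pi*x/2)/(7*pi); evaluating from -2 to 0: ∫_{-2}^{0} (5) sin(7*pi*x/2) dx = (-10/(7*pi)) - (10/(7*pi)) = -20/(7*pi).
Directly, an antiderivative of (4) sin(7*pi*x/2) is -8*cos(7*pi*x/2)/(7*pi); evaluating from 0 to 2: ∫_{0}^{2} (4) sin(7*pi*x/2) dx = (8/(7*pi)) - (-8/(7*pi)) = 16/(7*pi).
Summing the pieces and multiplying by (1/2) gives b_7 = -2/(7*pi).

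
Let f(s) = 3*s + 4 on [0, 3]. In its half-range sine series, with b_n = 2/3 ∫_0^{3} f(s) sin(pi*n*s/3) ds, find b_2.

-9/pi

b_2 = 2/3 ∫_0^{3} (3*s + 4) sin(2*pi*s/3) ds.
Integrating by parts (boundary term plus one more integral), an antiderivative of (3*s + 4) sin(2*pi*s/3) is -9*s*cos(2*pi*s/3)/(2*pi) + 27*sin(2*pi*s/3)/(4*pi**2) - 6*cos(2*pi*s/3)/pi; evaluating from 0 to 3: ∫_{0}^{3} (3*s + 4) sin(2*pi*s/3) ds = (-39/(2*pi)) - (-6/pi) = -27/(2*pi).
Hence b_2 = (2/3)·(-27/(2*pi)) = -9/pi.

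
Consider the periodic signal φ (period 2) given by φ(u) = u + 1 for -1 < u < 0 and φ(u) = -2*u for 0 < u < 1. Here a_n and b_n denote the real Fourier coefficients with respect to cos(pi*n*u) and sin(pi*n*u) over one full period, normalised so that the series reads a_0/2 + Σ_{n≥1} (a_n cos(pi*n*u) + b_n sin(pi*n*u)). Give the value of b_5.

-3/(5*pi)

b_5 = ∫_{-1}^{1} φ(u) sin(5*pi*u) du.
Split the integral at the breakpoints.
Integrating by parts (boundary term plus one more integral), an antiderivative of (u + 1) sin(5*pi*u) is -u*cos(5*pi*u)/(5*pi) + sin(5*pi*u)/(25*pi**2) - cos(5*pi*u)/(5*pi); evaluating from -1 to 0: ∫_{-1}^{0} (u + 1) sin(5*pi*u) du = (-1/(5*pi)) - (0) = -1/(5*pi).
Integrating by parts (boundary term plus one more integral), an antiderivative of (-2*u) sin(5*pi*u) is 2*u*cos(5*pi*u)/(5*pi) - 2*sin(5*pi*u)/(25*pi**2); evaluating from 0 to 1: ∫_{0}^{1} (-2*u) sin(5*pi*u) du = (-2/(5*pi)) - (0) = -2/(5*pi).
Summing the pieces gives b_5 = -3/(5*pi).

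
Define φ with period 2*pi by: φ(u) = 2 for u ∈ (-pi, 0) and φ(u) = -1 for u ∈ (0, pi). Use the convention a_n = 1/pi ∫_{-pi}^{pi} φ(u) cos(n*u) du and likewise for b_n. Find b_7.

-6/(7*pi)

b_7 = 1/pi ∫_{-pi}^{pi} φ(u) sin(7*u) du.
Split the integral at the breakpoints.
Directly, an antiderivative of (2) sin(7*u) is -2*cos(7*u)/7; evaluating from -pi to 0: ∫_{-pi}^{0} (2) sin(7*u) du = (-2/7) - (2/7) = -4/7.
Directly, an antiderivative of (-1) sin(7*u) is cos(7*u)/7; evaluating from 0 to pi: ∫_{0}^{pi} (-1) sin(7*u) du = (-1/7) - (1/7) = -2/7.
Summing the pieces and multiplying by (1/pi) gives b_7 = -6/(7*pi).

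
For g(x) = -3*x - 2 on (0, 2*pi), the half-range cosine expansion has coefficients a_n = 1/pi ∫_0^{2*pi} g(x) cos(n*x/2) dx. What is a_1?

a_1 = 1/pi ∫_0^{2*pi} (-3*x - 2) cos(x/2) dx.
Integrating by parts (boundary term plus one more integral), an antiderivative of (-3*x - 2) cos(x/2) is -6*x*sin(x/2) - 4*sin(x/2) - 12*cos(x/2); evaluating from 0 to 2*pi: ∫_{0}^{2*pi} (-3*x - 2) cos(x/2) dx = (12) - (-12) = 24.
Hence a_1 = (1/pi)·(24) = 24/pi.

24/pi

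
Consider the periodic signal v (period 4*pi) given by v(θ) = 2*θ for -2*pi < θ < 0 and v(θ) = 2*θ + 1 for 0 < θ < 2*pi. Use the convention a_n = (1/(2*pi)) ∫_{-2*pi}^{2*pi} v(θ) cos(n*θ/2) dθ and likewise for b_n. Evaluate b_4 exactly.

b_4 = (1/(2*pi)) ∫_{-2*pi}^{2*pi} v(θ) sin(2*θ) dθ.
Split the integral at the breakpoints.
Integrating by parts (boundary term plus one more integral), an antiderivative of (2*θ) sin(2*θ) is -θ*cos(2*θ) + sin(2*θ)/2; evaluating from -2*pi to 0: ∫_{-2*pi}^{0} (2*θ) sin(2*θ) dθ = (0) - (2*pi) = -2*pi.
Integrating by parts (boundary term plus one more integral), an antiderivative of (2*θ + 1) sin(2*θ) is -θ*cos(2*θ) + sin(2*θ)/2 - cos(2*θ)/2; evaluating from 0 to 2*pi: ∫_{0}^{2*pi} (2*θ + 1) sin(2*θ) dθ = (-2*pi - 1/2) - (-1/2) = -2*pi.
Summing the pieces and multiplying by (1/(2*pi)) gives b_4 = -2.

-2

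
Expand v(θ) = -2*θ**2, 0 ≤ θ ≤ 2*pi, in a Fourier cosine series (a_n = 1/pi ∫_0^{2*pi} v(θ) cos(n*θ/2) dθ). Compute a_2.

a_2 = 1/pi ∫_0^{2*pi} (-2*θ**2) cos(θ) dθ.
Integrating by parts twice (tabular method), an antiderivative of (-2*θ**2) cos(θ) is -2*θ**2*sin(θ) - 4*θ*cos(θ) + 4*sin(θ); evaluating from 0 to 2*pi: ∫_{0}^{2*pi} (-2*θ**2) cos(θ) dθ = (-8*pi) - (0) = -8*pi.
Hence a_2 = (1/pi)·(-8*pi) = -8.

-8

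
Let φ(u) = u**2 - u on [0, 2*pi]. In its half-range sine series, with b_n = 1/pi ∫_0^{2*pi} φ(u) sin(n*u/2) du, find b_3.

4*(-9*pi - 8 + 18*pi**2)/(27*pi)

b_3 = 1/pi ∫_0^{2*pi} (u**2 - u) sin(3*u/2) du.
Integrating by parts twice (tabular method), an antiderivative of (u**2 - u) sin(3*u/2) is -2*u**2*cos(3*u/2)/3 + 8*u*sin(3*u/2)/9 + 2*u*cos(3*u/2)/3 - 4*sin(3*u/2)/9 + 16*cos(3*u/2)/27; evaluating from 0 to 2*pi: ∫_{0}^{2*pi} (u**2 - u) sin(3*u/2) du = (-4*pi/3 - 16/27 + 8*pi**2/3) - (16/27) = -4*pi/3 - 32/27 + 8*pi**2/3.
Hence b_3 = (1/pi)·(-4*pi/3 - 32/27 + 8*pi**2/3) = 4*(-9*pi - 8 + 18*pi**2)/(27*pi).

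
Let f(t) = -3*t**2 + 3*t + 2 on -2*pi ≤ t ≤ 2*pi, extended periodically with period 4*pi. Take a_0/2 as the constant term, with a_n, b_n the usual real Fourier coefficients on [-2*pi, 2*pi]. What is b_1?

12

b_1 = (1/(2*pi)) ∫_{-2*pi}^{2*pi} f(t) sin(t/2) dt.
Integrating by parts twice (tabular method), an antiderivative of (-3*t**2 + 3*t + 2) sin(t/2) is 6*t**2*cos(t/2) - 24*t*sin(t/2) - 6*t*cos(t/2) + 12*sin(t/2) - 52*cos(t/2); evaluating from -2*pi to 2*pi: ∫_{-2*pi}^{2*pi} (-3*t**2 + 3*t + 2) sin(t/2) dt = (-24*pi**2 + 12*pi + 52) - (-24*pi**2 - 12*pi + 52) = 24*pi.
Hence b_1 = (1/(2*pi))·(24*pi) = 12.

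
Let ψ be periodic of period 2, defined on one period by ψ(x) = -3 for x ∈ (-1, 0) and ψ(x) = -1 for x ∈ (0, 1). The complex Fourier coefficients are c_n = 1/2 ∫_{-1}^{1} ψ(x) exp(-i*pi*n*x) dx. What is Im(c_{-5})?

2/(5*pi)

Since ψ is real-valued, Im(c_{-5}) = -1/2 ∫_{-1}^{1} ψ(x) sin(-5*pi*x) dx = b_{5}/2.
Split the integral at the breakpoints.
Directly, an antiderivative of (-3) sin(-5*pi*x) is -3*cos(5*pi*x)/(5*pi); evaluating from -1 to 0: ∫_{-1}^{0} (-3) sin(-5*pi*x) dx = (-3/(5*pi)) - (3/(5*pi)) = -6/(5*pi).
Directly, an antiderivative of (-1) sin(-5*pi*x) is -cos(5*pi*x)/(5*pi); evaluating from 0 to 1: ∫_{0}^{1} (-1) sin(-5*pi*x) dx = (1/(5*pi)) - (-1/(5*pi)) = 2/(5*pi).
So ∫_{-1}^{1} ψ(x) sin(-5*pi*x) dx = -4/(5*pi).
Hence Im(c_{-5}) = (-1/2)·(-4/(5*pi)) = 2/(5*pi).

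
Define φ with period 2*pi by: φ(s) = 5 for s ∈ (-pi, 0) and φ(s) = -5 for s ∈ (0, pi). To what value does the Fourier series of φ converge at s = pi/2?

φ is continuous at s = pi/2 with value -5, so the series converges to -5 there.

-5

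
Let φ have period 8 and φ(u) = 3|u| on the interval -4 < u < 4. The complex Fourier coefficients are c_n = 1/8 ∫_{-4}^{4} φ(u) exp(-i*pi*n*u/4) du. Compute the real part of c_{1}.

-24/pi**2

Since φ is real-valued, Re(c_{1}) = 1/8 ∫_{-4}^{4} φ(u) cos(pi*u/4) du = a_{1}/2.
φ is even and cos(pi*u/4) is even, so the integrand is even: ∫_{-4}^{4} φ(u) cos(pi*u/4) du = 2∫_0^{4} φ(u) cos(pi*u/4) du.
Integrating by parts (boundary term plus one more integral), an antiderivative of (3*u) cos(pi*u/4) is 12*u*sin(pi*u/4)/pi + 48*cos(pi*u/4)/pi**2; evaluating from 0 to 4: ∫_{0}^{4} (3*u) cos(pi*u/4) du = (-48/pi**2) - (48/pi**2) = -96/pi**2.
So ∫_{-4}^{4} φ(u) cos(pi*u/4) du = -192/pi**2.
Hence Re(c_{1}) = (1/8)·(-192/pi**2) = -24/pi**2.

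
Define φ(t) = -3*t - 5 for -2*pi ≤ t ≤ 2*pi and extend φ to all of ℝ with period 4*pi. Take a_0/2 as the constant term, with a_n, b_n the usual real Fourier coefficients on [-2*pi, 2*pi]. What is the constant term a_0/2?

a_0 = (1/(2*pi)) ∫_{-2*pi}^{2*pi} φ(t) dt = (1/(2*pi)) · (-20*pi) = -10.
So the constant term a_0/2 = -5.

-5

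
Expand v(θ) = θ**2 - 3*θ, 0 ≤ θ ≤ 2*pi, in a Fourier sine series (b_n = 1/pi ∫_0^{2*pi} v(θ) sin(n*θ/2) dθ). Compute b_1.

b_1 = 1/pi ∫_0^{2*pi} (θ**2 - 3*θ) sin(θ/2) dθ.
Integrating by parts twice (tabular method), an antiderivative of (θ**2 - 3*θ) sin(θ/2) is -2*θ**2*cos(θ/2) + 8*θ*sin(θ/2) + 6*θ*cos(θ/2) - 12*sin(θ/2) + 16*cos(θ/2); evaluating from 0 to 2*pi: ∫_{0}^{2*pi} (θ**2 - 3*θ) sin(θ/2) dθ = (-12*pi - 16 + 8*pi**2) - (16) = -12*pi - 32 + 8*pi**2.
Hence b_1 = (1/pi)·(-12*pi - 32 + 8*pi**2) = -12 - 32/pi + 8*pi.

-12 - 32/pi + 8*pi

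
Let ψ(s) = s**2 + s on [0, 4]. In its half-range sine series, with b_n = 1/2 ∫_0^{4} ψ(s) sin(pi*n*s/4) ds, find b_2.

b_2 = 1/2 ∫_0^{4} (s**2 + s) sin(pi*s/2) ds.
Integrating by parts twice (tabular method), an antiderivative of (s**2 + s) sin(pi*s/2) is -2*s**2*cos(pi*s/2)/pi + 8*s*sin(pi*s/2)/pi**2 - 2*s*cos(pi*s/2)/pi + 4*sin(pi*s/2)/pi**2 + 16*cos(pi*s/2)/pi**3; evaluating from 0 to 4: ∫_{0}^{4} (s**2 + s) sin(pi*s/2) ds = (-40/pi + 16/pi**3) - (16/pi**3) = -40/pi.
Hence b_2 = (1/2)·(-40/pi) = -20/pi.

-20/pi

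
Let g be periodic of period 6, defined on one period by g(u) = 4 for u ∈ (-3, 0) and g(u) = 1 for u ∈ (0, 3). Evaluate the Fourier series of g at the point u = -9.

u = -9 differs from u = -3 by -1 full period(s), and the series is 6-periodic.
At u = -3 the one-sided limits are g(-3^-) = 1 and g(-3^+) = 4.
By Dirichlet's theorem the series converges to their average, [(1) + (4)]/2 = 5/2.

5/2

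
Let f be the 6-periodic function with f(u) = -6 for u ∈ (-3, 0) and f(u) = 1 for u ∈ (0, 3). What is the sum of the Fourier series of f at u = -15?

-5/2

u = -15 differs from u = -3 by -2 full period(s), and the series is 6-periodic.
At u = -3 the one-sided limits are f(-3^-) = 1 and f(-3^+) = -6.
By Dirichlet's theorem the series converges to their average, [(1) + (-6)]/2 = -5/2.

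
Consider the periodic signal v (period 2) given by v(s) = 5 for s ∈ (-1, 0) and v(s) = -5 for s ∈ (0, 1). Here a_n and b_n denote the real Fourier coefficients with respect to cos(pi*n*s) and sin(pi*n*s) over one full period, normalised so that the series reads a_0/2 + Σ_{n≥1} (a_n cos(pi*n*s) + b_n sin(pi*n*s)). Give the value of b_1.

b_1 = ∫_{-1}^{1} v(s) sin(pi*s) ds.
v is odd and sin(pi*s) is odd, so the integrand is even and b_1 = 2 ∫_0^{1} v(s) sin(pi*s) ds.
Directly, an antiderivative of (-5) sin(pi*s) is 5*cos(pi*s)/pi; evaluating from 0 to 1: ∫_{0}^{1} (-5) sin(pi*s) ds = (-5/pi) - (5/pi) = -10/pi.
Hence b_1 = 2·(-10/pi) = -20/pi.

-20/pi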